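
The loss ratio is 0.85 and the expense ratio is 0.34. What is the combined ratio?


Combined ratio = loss ratio + expense ratio
= 0.85 + 0.34
= 1.19


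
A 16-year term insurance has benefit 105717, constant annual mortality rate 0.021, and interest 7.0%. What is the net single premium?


NSP = benefit * sum_{k=0}^{n-1} k_p_x * q * v^(k+1)
With constant q=0.021, v=0.934579
Sum = 0.175107
NSP = 105717 * 0.175107
= 18511.7878


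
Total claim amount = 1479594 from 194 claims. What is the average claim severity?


severity = total / number
= 1479594 / 194
= 7626.7732


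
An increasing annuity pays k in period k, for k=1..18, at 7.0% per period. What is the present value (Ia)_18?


(Ia)_n = sum_{k=1}^{n} k * v^k, v = 1/(1+i)
v = 0.934579
Sum computed term by term:
(Ia)_18 = 77.681


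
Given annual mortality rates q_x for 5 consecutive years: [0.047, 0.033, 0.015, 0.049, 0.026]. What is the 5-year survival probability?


p_k = 1 - q_k for each year
Survival = product of (1 - q_k)
= 0.953 * 0.967 * 0.985 * 0.951 * 0.974
= 0.8408


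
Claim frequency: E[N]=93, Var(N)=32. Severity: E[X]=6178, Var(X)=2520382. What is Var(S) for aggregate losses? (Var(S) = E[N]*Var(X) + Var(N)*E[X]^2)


Var(S) = E[N]*Var(X) + Var(N)*E[X]^2
= 93*2520382 + 32*6178^2
= 234395526 + 1221365888
= 1.4558e+09


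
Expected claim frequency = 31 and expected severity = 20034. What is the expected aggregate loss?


E[S] = E[N] * E[X]
= 31 * 20034
= 621054


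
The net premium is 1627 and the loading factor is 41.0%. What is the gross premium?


Gross = net * (1 + loading)
= 1627 * (1 + 0.41)
= 1627 * 1.41
= 2294.07


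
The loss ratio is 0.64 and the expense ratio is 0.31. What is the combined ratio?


Combined ratio = loss ratio + expense ratio
= 0.64 + 0.31
= 0.95


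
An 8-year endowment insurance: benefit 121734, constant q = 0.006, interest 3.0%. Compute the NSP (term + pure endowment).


Term component = 5025.5074
Pure endowment = 8_p_x * v^8 * benefit = 0.952996 * 0.789409 * 121734 = 91580.9554
NSP = 96606.4629


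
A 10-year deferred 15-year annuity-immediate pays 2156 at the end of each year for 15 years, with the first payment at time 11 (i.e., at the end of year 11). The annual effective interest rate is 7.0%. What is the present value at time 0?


PV at time 10 of the 15-year annuity-immediate:
a_n = 2156 * (1-(1+0.07)^(-15))/0.07 = 19636.6626
Discount back 10 years to time 0:
PV = 19636.6626 * (1+0.07)^(-10)
= 19636.6626 * 0.508349
= 9982.2835


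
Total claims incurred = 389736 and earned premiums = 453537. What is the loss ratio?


Loss ratio = claims / premiums
= 389736 / 453537
= 0.8593


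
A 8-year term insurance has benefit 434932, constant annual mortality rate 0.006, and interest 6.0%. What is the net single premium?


NSP = benefit * sum_{k=0}^{n-1} k_p_x * q * v^(k+1)
With constant q=0.006, v=0.943396
Sum = 0.036553
NSP = 434932 * 0.036553
= 15897.8924


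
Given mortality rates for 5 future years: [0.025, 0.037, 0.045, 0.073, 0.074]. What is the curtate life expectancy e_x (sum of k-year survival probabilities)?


e_x = sum_{k=1}^{n} k_p_x
k_p_x values:
  1_p_x = 0.975
  2_p_x = 0.938925
  3_p_x = 0.896673
  4_p_x = 0.831216
  5_p_x = 0.769706
e_x = 4.4115


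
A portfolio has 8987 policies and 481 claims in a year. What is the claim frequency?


frequency = claims / policies
= 481 / 8987
= 0.0535


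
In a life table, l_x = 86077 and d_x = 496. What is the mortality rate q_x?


q_x = d_x / l_x
= 496 / 86077
= 0.0058


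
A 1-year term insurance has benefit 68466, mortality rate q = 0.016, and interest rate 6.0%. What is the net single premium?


NSP = benefit * q * v
v = 1/(1+i) = 0.943396
NSP = 68466 * 0.016 * 0.943396
= 1033.4491


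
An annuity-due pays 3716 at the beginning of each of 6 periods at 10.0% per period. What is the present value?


PV_due = PMT * (1-(1+i)^(-n))/i * (1+i)
PV_immediate = 16184.1488
PV_due = 16184.1488 * 1.1
= 17802.5636


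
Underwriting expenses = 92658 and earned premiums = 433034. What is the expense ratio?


Expense ratio = expenses / premiums
= 92658 / 433034
= 0.214


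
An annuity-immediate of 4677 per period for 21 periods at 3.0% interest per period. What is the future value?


FV = PMT * ((1+i)^n - 1) / i
= 4677 * ((1.03)^21 - 1) / 0.03
= 4677 * (1.860295 - 1) / 0.03
= 134119.9237


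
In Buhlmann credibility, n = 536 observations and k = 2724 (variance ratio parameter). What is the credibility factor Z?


Z = n / (n + k)
= 536 / (536 + 2724)
= 536 / 3260
= 0.1644


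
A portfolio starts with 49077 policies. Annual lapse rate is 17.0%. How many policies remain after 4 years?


remaining = initial * (1 - lapse)^years
= 49077 * (1 - 0.17)^4
= 49077 * 0.474583
= 23291.1202


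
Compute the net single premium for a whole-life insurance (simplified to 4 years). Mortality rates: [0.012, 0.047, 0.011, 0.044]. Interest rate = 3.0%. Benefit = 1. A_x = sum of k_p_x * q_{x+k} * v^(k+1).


v = 0.970874
Year 0: k_p_x=1.0, q=0.012, term=0.01165
Year 1: k_p_x=0.988, q=0.047, term=0.04377
Year 2: k_p_x=0.941564, q=0.011, term=0.009478
Year 3: k_p_x=0.931207, q=0.044, term=0.036404
A_x = 0.1013


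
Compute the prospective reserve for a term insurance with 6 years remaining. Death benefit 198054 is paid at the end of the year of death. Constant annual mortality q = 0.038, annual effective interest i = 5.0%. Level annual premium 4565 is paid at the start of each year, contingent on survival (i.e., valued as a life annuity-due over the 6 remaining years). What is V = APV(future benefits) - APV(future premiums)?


v = 1/(1+i) = 0.952381
APV(future benefits) per unit = sum_{k=0}^{5} k_p_x * q * v^(k+1) = 0.176421
APV(future benefits) = 198054 * 0.176421 = 34940.9474
Life annuity-due factor ä_{x:6} = sum_{k=0}^{5} k_p_x * v^k = 4.8748
APV(future premiums) = 4565 * 4.8748 = 22253.4599
V = 34940.9474 - 22253.4599
= 12687.4876


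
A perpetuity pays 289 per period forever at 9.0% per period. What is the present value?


PV = PMT / i
= 289 / 0.09
= 3211.1111


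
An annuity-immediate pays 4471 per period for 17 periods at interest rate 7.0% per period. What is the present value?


PV = PMT * (1 - (1+i)^(-n)) / i
= 4471 * (1 - (1+0.07)^(-17)) / 0.07
= 4471 * (1 - 0.316574) / 0.07
= 4471 * 9.763223
= 43651.37


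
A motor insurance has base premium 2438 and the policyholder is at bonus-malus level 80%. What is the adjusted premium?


adjusted = base * BM_level / 100
= 2438 * 80 / 100
= 2438 * 0.8
= 1950.4


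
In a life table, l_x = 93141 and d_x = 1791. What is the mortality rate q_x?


q_x = d_x / l_x
= 1791 / 93141
= 0.0192


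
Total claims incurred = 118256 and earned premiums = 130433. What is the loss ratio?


Loss ratio = claims / premiums
= 118256 / 130433
= 0.9066


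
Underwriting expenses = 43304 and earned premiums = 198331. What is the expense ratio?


Expense ratio = expenses / premiums
= 43304 / 198331
= 0.2183


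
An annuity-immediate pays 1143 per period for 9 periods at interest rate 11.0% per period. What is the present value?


PV = PMT * (1 - (1+i)^(-n)) / i
= 1143 * (1 - (1+0.11)^(-9)) / 0.11
= 1143 * (1 - 0.390925) / 0.11
= 1143 * 5.537048
= 6328.8453


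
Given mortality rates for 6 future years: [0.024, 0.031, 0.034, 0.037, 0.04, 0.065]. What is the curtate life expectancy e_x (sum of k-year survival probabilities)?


e_x = sum_{k=1}^{n} k_p_x
k_p_x values:
  1_p_x = 0.976
  2_p_x = 0.945744
  3_p_x = 0.913589
  4_p_x = 0.879786
  5_p_x = 0.844594
  6_p_x = 0.789696
e_x = 5.3494


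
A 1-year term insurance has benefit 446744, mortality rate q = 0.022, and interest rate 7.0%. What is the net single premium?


NSP = benefit * q * v
v = 1/(1+i) = 0.934579
NSP = 446744 * 0.022 * 0.934579
= 9185.3907


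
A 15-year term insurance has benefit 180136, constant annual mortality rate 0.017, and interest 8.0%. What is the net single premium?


NSP = benefit * sum_{k=0}^{n-1} k_p_x * q * v^(k+1)
With constant q=0.017, v=0.925926
Sum = 0.132538
NSP = 180136 * 0.132538
= 23874.9519


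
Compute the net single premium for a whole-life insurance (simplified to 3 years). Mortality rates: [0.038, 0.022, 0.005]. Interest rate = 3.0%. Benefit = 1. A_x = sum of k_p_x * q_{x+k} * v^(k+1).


v = 0.970874
Year 0: k_p_x=1.0, q=0.038, term=0.036893
Year 1: k_p_x=0.962, q=0.022, term=0.019949
Year 2: k_p_x=0.940836, q=0.005, term=0.004305
A_x = 0.0611


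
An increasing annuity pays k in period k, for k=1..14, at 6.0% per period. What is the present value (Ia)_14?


(Ia)_n = sum_{k=1}^{n} k * v^k, v = 1/(1+i)
v = 0.943396
Sum computed term by term:
(Ia)_14 = 61.0078


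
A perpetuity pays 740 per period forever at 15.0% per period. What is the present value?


PV = PMT / i
= 740 / 0.15
= 4933.3333


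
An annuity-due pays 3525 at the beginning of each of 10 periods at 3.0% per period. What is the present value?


PV_due = PMT * (1-(1+i)^(-n))/i * (1+i)
PV_immediate = 30068.965
PV_due = 30068.965 * 1.03
= 30971.0339


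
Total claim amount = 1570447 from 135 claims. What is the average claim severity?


severity = total / number
= 1570447 / 135
= 11632.9407


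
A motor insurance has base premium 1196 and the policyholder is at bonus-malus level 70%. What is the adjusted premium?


adjusted = base * BM_level / 100
= 1196 * 70 / 100
= 1196 * 0.7
= 837.2


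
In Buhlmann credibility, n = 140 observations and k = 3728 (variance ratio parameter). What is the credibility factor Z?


Z = n / (n + k)
= 140 / (140 + 3728)
= 140 / 3868
= 0.0362


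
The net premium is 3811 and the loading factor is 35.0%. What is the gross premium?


Gross = net * (1 + loading)
= 3811 * (1 + 0.35)
= 3811 * 1.35
= 5144.85


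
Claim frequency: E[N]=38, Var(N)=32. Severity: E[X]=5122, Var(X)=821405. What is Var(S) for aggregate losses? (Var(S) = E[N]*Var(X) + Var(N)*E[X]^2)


Var(S) = E[N]*Var(X) + Var(N)*E[X]^2
= 38*821405 + 32*5122^2
= 31213390 + 839516288
= 8.7073e+08


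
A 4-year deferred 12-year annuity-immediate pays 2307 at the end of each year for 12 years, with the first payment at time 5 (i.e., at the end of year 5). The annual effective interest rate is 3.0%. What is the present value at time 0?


PV at time 4 of the 12-year annuity-immediate:
a_n = 2307 * (1-(1+0.03)^(-12))/0.03 = 22963.8872
Discount back 4 years to time 0:
PV = 22963.8872 * (1+0.03)^(-4)
= 22963.8872 * 0.888487
= 20403.1164


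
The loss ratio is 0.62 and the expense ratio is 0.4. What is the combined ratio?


Combined ratio = loss ratio + expense ratio
= 0.62 + 0.4
= 1.02


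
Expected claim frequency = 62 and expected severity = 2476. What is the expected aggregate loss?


E[S] = E[N] * E[X]
= 62 * 2476
= 153512


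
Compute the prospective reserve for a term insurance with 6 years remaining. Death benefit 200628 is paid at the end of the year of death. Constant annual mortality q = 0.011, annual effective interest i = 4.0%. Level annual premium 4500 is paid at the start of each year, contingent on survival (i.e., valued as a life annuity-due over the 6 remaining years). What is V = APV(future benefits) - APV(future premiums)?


v = 1/(1+i) = 0.961538
APV(future benefits) per unit = sum_{k=0}^{5} k_p_x * q * v^(k+1) = 0.056172
APV(future benefits) = 200628 * 0.056172 = 11269.6267
Life annuity-due factor ä_{x:6} = sum_{k=0}^{5} k_p_x * v^k = 5.310784
APV(future premiums) = 4500 * 5.310784 = 23898.5281
V = 11269.6267 - 23898.5281
= -12628.9014


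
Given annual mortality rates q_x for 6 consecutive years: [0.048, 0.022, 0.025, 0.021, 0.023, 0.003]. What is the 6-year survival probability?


p_k = 1 - q_k for each year
Survival = product of (1 - q_k)
= 0.952 * 0.978 * 0.975 * 0.979 * 0.977 * 0.997
= 0.8657


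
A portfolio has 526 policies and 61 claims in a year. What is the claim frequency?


frequency = claims / policies
= 61 / 526
= 0.116


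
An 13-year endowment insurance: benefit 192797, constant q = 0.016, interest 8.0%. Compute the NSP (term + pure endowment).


Term component = 22552.5913
Pure endowment = 13_p_x * v^13 * benefit = 0.810842 * 0.367698 * 192797 = 57481.452
NSP = 80034.0433


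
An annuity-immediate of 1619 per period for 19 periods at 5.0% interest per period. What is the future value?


FV = PMT * ((1+i)^n - 1) / i
= 1619 * ((1.05)^19 - 1) / 0.05
= 1619 * (2.52695 - 1) / 0.05
= 49442.6473


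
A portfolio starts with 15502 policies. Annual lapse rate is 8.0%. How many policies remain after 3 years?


remaining = initial * (1 - lapse)^years
= 15502 * (1 - 0.08)^3
= 15502 * 0.778688
= 12071.2214


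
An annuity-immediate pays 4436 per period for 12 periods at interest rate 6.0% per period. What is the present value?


PV = PMT * (1 - (1+i)^(-n)) / i
= 4436 * (1 - (1+0.06)^(-12)) / 0.06
= 4436 * (1 - 0.496969) / 0.06
= 4436 * 8.383844
= 37190.7317


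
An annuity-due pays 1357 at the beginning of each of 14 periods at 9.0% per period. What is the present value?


PV_due = PMT * (1-(1+i)^(-n))/i * (1+i)
PV_immediate = 10565.8061
PV_due = 10565.8061 * 1.09
= 11516.7286


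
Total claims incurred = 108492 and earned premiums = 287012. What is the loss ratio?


Loss ratio = claims / premiums
= 108492 / 287012
= 0.378


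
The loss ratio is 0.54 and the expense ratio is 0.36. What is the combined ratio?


Combined ratio = loss ratio + expense ratio
= 0.54 + 0.36
= 0.9


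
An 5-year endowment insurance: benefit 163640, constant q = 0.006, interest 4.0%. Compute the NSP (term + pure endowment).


Term component = 4320.8768
Pure endowment = 5_p_x * v^5 * benefit = 0.970358 * 0.821927 * 163640 = 130513.2776
NSP = 134834.1544


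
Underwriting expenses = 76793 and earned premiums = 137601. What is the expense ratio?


Expense ratio = expenses / premiums
= 76793 / 137601
= 0.5581


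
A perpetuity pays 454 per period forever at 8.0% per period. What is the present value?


PV = PMT / i
= 454 / 0.08
= 5675.0


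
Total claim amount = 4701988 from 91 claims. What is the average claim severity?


severity = total / number
= 4701988 / 91
= 51670.1978


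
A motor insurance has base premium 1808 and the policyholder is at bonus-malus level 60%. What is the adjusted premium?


adjusted = base * BM_level / 100
= 1808 * 60 / 100
= 1808 * 0.6
= 1084.8


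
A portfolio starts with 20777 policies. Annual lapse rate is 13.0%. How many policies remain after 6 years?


remaining = initial * (1 - lapse)^years
= 20777 * (1 - 0.13)^6
= 20777 * 0.433626
= 9009.4516


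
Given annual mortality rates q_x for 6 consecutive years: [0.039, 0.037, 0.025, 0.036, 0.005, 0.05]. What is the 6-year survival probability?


p_k = 1 - q_k for each year
Survival = product of (1 - q_k)
= 0.961 * 0.963 * 0.975 * 0.964 * 0.995 * 0.95
= 0.8222


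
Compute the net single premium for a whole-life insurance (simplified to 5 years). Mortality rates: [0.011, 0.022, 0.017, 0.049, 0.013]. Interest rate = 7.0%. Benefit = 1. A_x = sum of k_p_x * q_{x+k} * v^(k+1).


v = 0.934579
Year 0: k_p_x=1.0, q=0.011, term=0.01028
Year 1: k_p_x=0.989, q=0.022, term=0.019004
Year 2: k_p_x=0.967242, q=0.017, term=0.013422
Year 3: k_p_x=0.950799, q=0.049, term=0.035543
Year 4: k_p_x=0.90421, q=0.013, term=0.008381
A_x = 0.0866


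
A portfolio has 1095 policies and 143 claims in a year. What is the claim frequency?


frequency = claims / policies
= 143 / 1095
= 0.1306


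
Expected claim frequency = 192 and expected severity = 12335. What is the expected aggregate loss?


E[S] = E[N] * E[X]
= 192 * 12335
= 2.3683e+06


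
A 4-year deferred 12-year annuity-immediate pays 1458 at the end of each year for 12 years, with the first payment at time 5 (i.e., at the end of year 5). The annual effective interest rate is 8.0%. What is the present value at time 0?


PV at time 4 of the 12-year annuity-immediate:
a_n = 1458 * (1-(1+0.08)^(-12))/0.08 = 10987.6017
Discount back 4 years to time 0:
PV = 10987.6017 * (1+0.08)^(-4)
= 10987.6017 * 0.73503
= 8076.2153


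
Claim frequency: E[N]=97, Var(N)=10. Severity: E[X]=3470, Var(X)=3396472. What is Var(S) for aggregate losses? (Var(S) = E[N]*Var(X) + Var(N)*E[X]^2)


Var(S) = E[N]*Var(X) + Var(N)*E[X]^2
= 97*3396472 + 10*3470^2
= 329457784 + 120409000
= 4.4987e+08


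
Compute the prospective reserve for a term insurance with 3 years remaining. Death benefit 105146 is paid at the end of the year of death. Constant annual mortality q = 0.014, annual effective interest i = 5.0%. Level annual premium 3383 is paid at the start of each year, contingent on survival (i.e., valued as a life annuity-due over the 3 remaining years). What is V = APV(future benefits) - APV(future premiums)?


v = 1/(1+i) = 0.952381
APV(future benefits) per unit = sum_{k=0}^{2} k_p_x * q * v^(k+1) = 0.037611
APV(future benefits) = 105146 * 0.037611 = 3954.6925
Life annuity-due factor ä_{x:3} = sum_{k=0}^{2} k_p_x * v^k = 2.820858
APV(future premiums) = 3383 * 2.820858 = 9542.9628
V = 3954.6925 - 9542.9628
= -5588.2702


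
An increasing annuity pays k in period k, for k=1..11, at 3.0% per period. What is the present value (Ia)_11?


(Ia)_n = sum_{k=1}^{n} k * v^k, v = 1/(1+i)
v = 0.970874
Sum computed term by term:
(Ia)_11 = 52.7856


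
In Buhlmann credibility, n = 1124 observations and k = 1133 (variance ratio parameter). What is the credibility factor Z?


Z = n / (n + k)
= 1124 / (1124 + 1133)
= 1124 / 2257
= 0.498


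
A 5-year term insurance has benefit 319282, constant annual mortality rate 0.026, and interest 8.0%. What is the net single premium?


NSP = benefit * sum_{k=0}^{n-1} k_p_x * q * v^(k+1)
With constant q=0.026, v=0.925926
Sum = 0.09895
NSP = 319282 * 0.09895
= 31592.8294


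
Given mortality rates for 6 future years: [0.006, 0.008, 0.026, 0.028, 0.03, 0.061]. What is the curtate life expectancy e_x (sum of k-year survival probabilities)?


e_x = sum_{k=1}^{n} k_p_x
k_p_x values:
  1_p_x = 0.994
  2_p_x = 0.986048
  3_p_x = 0.960411
  4_p_x = 0.933519
  5_p_x = 0.905514
  6_p_x = 0.850277
e_x = 5.6298


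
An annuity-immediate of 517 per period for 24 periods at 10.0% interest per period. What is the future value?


FV = PMT * ((1+i)^n - 1) / i
= 517 * ((1.1)^24 - 1) / 0.1
= 517 * (9.849733 - 1) / 0.1
= 45753.1179


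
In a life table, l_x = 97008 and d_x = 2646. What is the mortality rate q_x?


q_x = d_x / l_x
= 2646 / 97008
= 0.0273


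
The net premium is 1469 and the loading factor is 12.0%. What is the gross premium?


Gross = net * (1 + loading)
= 1469 * (1 + 0.12)
= 1469 * 1.12
= 1645.28


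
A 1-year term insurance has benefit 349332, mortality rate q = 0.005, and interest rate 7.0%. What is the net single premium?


NSP = benefit * q * v
v = 1/(1+i) = 0.934579
NSP = 349332 * 0.005 * 0.934579
= 1632.3925


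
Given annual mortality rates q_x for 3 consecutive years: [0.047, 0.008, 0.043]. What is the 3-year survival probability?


p_k = 1 - q_k for each year
Survival = product of (1 - q_k)
= 0.953 * 0.992 * 0.957
= 0.9047


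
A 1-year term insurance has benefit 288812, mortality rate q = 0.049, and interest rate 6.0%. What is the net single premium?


NSP = benefit * q * v
v = 1/(1+i) = 0.943396
NSP = 288812 * 0.049 * 0.943396
= 13350.7434


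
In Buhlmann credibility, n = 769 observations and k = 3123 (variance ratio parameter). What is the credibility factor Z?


Z = n / (n + k)
= 769 / (769 + 3123)
= 769 / 3892
= 0.1976


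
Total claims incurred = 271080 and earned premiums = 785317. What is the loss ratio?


Loss ratio = claims / premiums
= 271080 / 785317
= 0.3452


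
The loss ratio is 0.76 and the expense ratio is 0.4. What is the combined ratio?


Combined ratio = loss ratio + expense ratio
= 0.76 + 0.4
= 1.16


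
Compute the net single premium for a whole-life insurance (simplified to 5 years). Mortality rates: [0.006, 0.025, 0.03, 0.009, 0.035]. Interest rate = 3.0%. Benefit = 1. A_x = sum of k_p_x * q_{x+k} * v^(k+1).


v = 0.970874
Year 0: k_p_x=1.0, q=0.006, term=0.005825
Year 1: k_p_x=0.994, q=0.025, term=0.023424
Year 2: k_p_x=0.96915, q=0.03, term=0.026607
Year 3: k_p_x=0.940075, q=0.009, term=0.007517
Year 4: k_p_x=0.931615, q=0.035, term=0.028127
A_x = 0.0915


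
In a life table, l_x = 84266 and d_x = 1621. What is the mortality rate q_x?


q_x = d_x / l_x
= 1621 / 84266
= 0.0192


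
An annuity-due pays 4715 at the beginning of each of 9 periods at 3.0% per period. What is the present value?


PV_due = PMT * (1-(1+i)^(-n))/i * (1+i)
PV_immediate = 36711.5036
PV_due = 36711.5036 * 1.03
= 37812.8487


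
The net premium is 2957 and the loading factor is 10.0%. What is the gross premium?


Gross = net * (1 + loading)
= 2957 * (1 + 0.1)
= 2957 * 1.1
= 3252.7


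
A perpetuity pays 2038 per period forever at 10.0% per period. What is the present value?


PV = PMT / i
= 2038 / 0.1
= 20380.0


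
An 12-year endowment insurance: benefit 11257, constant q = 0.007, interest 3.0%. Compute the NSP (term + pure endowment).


Term component = 756.7257
Pure endowment = 12_p_x * v^12 * benefit = 0.91916 * 0.70138 * 11257 = 7257.1642
NSP = 8013.8899


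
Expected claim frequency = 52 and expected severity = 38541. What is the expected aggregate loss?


E[S] = E[N] * E[X]
= 52 * 38541
= 2.0041e+06


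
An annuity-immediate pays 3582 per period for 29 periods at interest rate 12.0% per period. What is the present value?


PV = PMT * (1 - (1+i)^(-n)) / i
= 3582 * (1 - (1+0.12)^(-29)) / 0.12
= 3582 * (1 - 0.037383) / 0.12
= 3582 * 8.021806
= 28734.1092


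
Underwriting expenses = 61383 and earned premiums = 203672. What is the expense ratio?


Expense ratio = expenses / premiums
= 61383 / 203672
= 0.3014


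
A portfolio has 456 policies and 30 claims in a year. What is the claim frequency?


frequency = claims / policies
= 30 / 456
= 0.0658


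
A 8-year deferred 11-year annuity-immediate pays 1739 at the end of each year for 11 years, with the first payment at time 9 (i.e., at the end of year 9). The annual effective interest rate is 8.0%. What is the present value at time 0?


PV at time 8 of the 11-year annuity-immediate:
a_n = 1739 * (1-(1+0.08)^(-11))/0.08 = 12414.6588
Discount back 8 years to time 0:
PV = 12414.6588 * (1+0.08)^(-8)
= 12414.6588 * 0.540269
= 6707.2539


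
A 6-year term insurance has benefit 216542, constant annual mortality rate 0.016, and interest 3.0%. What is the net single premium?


NSP = benefit * sum_{k=0}^{n-1} k_p_x * q * v^(k+1)
With constant q=0.016, v=0.970874
Sum = 0.083397
NSP = 216542 * 0.083397
= 18058.931


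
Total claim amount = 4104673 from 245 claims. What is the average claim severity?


severity = total / number
= 4104673 / 245
= 16753.7673


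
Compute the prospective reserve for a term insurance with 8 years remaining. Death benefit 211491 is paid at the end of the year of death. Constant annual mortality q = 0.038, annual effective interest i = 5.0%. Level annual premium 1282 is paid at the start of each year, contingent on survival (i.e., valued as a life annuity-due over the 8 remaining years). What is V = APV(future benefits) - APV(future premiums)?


v = 1/(1+i) = 0.952381
APV(future benefits) per unit = sum_{k=0}^{7} k_p_x * q * v^(k+1) = 0.217437
APV(future benefits) = 211491 * 0.217437 = 45985.9219
Life annuity-due factor ä_{x:8} = sum_{k=0}^{7} k_p_x * v^k = 6.008122
APV(future premiums) = 1282 * 6.008122 = 7702.4118
V = 45985.9219 - 7702.4118
= 38283.5101


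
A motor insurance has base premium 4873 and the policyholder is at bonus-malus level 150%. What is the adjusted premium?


adjusted = base * BM_level / 100
= 4873 * 150 / 100
= 4873 * 1.5
= 7309.5


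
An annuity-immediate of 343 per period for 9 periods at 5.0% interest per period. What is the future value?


FV = PMT * ((1+i)^n - 1) / i
= 343 * ((1.05)^9 - 1) / 0.05
= 343 * (1.551328 - 1) / 0.05
= 3782.1116


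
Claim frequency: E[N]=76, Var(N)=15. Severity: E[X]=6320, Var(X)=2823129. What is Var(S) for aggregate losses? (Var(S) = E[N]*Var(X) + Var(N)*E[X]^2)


Var(S) = E[N]*Var(X) + Var(N)*E[X]^2
= 76*2823129 + 15*6320^2
= 214557804 + 599136000
= 8.1369e+08


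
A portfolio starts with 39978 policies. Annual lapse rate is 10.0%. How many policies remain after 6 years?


remaining = initial * (1 - lapse)^years
= 39978 * (1 - 0.1)^6
= 39978 * 0.531441
= 21245.9483


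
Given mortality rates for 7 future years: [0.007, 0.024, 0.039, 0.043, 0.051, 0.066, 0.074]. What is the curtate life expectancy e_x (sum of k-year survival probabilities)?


e_x = sum_{k=1}^{n} k_p_x
k_p_x values:
  1_p_x = 0.993
  2_p_x = 0.969168
  3_p_x = 0.93137
  4_p_x = 0.891322
  5_p_x = 0.845864
  6_p_x = 0.790037
  7_p_x = 0.731574
e_x = 6.1523


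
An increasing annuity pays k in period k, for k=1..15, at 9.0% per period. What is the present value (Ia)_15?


(Ia)_n = sum_{k=1}^{n} k * v^k, v = 1/(1+i)
v = 0.917431
Sum computed term by term:
(Ia)_15 = 51.8676


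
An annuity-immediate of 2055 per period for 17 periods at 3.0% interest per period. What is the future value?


FV = PMT * ((1+i)^n - 1) / i
= 2055 * ((1.03)^17 - 1) / 0.03
= 2055 * (1.652848 - 1) / 0.03
= 44720.0628


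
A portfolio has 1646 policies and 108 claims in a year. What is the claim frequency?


frequency = claims / policies
= 108 / 1646
= 0.0656


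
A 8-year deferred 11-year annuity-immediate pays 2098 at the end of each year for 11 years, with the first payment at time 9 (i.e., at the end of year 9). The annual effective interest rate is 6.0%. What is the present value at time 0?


PV at time 8 of the 11-year annuity-immediate:
a_n = 2098 * (1-(1+0.06)^(-11))/0.06 = 16546.6629
Discount back 8 years to time 0:
PV = 16546.6629 * (1+0.06)^(-8)
= 16546.6629 * 0.627412
= 10381.581


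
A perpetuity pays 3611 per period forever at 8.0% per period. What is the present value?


PV = PMT / i
= 3611 / 0.08
= 45137.5


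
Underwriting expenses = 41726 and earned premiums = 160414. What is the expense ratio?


Expense ratio = expenses / premiums
= 41726 / 160414
= 0.2601


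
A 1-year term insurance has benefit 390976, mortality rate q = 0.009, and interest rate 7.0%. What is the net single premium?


NSP = benefit * q * v
v = 1/(1+i) = 0.934579
NSP = 390976 * 0.009 * 0.934579
= 3288.5832


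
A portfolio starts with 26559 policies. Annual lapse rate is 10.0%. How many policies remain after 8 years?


remaining = initial * (1 - lapse)^years
= 26559 * (1 - 0.1)^8
= 26559 * 0.430467
= 11432.7786


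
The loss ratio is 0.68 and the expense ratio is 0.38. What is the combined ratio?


Combined ratio = loss ratio + expense ratio
= 0.68 + 0.38
= 1.06


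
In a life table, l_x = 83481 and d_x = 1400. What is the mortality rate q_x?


q_x = d_x / l_x
= 1400 / 83481
= 0.0168


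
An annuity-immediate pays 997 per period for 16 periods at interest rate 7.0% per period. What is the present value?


PV = PMT * (1 - (1+i)^(-n)) / i
= 997 * (1 - (1+0.07)^(-16)) / 0.07
= 997 * (1 - 0.338735) / 0.07
= 997 * 9.446649
= 9418.3087


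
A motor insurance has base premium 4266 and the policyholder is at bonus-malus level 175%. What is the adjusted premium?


adjusted = base * BM_level / 100
= 4266 * 175 / 100
= 4266 * 1.75
= 7465.5


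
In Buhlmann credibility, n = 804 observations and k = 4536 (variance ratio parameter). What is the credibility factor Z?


Z = n / (n + k)
= 804 / (804 + 4536)
= 804 / 5340
= 0.1506


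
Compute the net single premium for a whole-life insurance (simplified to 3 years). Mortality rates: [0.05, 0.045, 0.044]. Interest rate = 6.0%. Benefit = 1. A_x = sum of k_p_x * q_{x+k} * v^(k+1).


v = 0.943396
Year 0: k_p_x=1.0, q=0.05, term=0.04717
Year 1: k_p_x=0.95, q=0.045, term=0.038047
Year 2: k_p_x=0.90725, q=0.044, term=0.033517
A_x = 0.1187


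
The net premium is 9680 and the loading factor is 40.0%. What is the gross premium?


Gross = net * (1 + loading)
= 9680 * (1 + 0.4)
= 9680 * 1.4
= 13552.0


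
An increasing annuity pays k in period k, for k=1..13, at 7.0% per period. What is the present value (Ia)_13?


(Ia)_n = sum_{k=1}^{n} k * v^k, v = 1/(1+i)
v = 0.934579
Sum computed term by term:
(Ia)_13 = 50.6878


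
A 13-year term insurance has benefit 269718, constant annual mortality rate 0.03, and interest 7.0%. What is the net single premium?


NSP = benefit * sum_{k=0}^{n-1} k_p_x * q * v^(k+1)
With constant q=0.03, v=0.934579
Sum = 0.216215
NSP = 269718 * 0.216215
= 58317.1598


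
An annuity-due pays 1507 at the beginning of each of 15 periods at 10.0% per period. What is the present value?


PV_due = PMT * (1-(1+i)^(-n))/i * (1+i)
PV_immediate = 11462.3618
PV_due = 11462.3618 * 1.1
= 12608.598


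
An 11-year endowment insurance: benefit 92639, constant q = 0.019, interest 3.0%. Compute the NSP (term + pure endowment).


Term component = 14907.6194
Pure endowment = 11_p_x * v^11 * benefit = 0.809765 * 0.722421 * 92639 = 54193.0343
NSP = 69100.6536


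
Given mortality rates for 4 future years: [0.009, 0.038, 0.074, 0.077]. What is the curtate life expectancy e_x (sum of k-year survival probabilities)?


e_x = sum_{k=1}^{n} k_p_x
k_p_x values:
  1_p_x = 0.991
  2_p_x = 0.953342
  3_p_x = 0.882795
  4_p_x = 0.81482
e_x = 3.642


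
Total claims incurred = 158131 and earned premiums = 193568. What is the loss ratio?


Loss ratio = claims / premiums
= 158131 / 193568
= 0.8169


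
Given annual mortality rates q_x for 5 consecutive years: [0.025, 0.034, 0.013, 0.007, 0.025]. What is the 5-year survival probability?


p_k = 1 - q_k for each year
Survival = product of (1 - q_k)
= 0.975 * 0.966 * 0.987 * 0.993 * 0.975
= 0.9


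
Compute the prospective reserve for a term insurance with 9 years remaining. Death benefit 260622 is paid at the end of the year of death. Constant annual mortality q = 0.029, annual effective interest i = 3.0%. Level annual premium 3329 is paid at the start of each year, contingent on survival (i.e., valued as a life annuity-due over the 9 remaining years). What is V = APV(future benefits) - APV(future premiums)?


v = 1/(1+i) = 0.970874
APV(future benefits) per unit = sum_{k=0}^{8} k_p_x * q * v^(k+1) = 0.202468
APV(future benefits) = 260622 * 0.202468 = 52767.6315
Life annuity-due factor ä_{x:9} = sum_{k=0}^{8} k_p_x * v^k = 7.191107
APV(future premiums) = 3329 * 7.191107 = 23939.1954
V = 52767.6315 - 23939.1954
= 28828.4361


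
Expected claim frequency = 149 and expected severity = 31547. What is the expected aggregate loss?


E[S] = E[N] * E[X]
= 149 * 31547
= 4.7005e+06


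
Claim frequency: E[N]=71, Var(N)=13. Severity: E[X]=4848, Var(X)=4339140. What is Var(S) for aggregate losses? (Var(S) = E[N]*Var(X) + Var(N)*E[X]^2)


Var(S) = E[N]*Var(X) + Var(N)*E[X]^2
= 71*4339140 + 13*4848^2
= 308078940 + 305540352
= 6.1362e+08


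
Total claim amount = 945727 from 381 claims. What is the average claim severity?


severity = total / number
= 945727 / 381
= 2482.2231


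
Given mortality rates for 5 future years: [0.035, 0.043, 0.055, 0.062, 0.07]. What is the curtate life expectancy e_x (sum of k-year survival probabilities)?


e_x = sum_{k=1}^{n} k_p_x
k_p_x values:
  1_p_x = 0.965
  2_p_x = 0.923505
  3_p_x = 0.872712
  4_p_x = 0.818604
  5_p_x = 0.761302
e_x = 4.3411


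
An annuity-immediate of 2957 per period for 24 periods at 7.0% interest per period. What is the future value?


FV = PMT * ((1+i)^n - 1) / i
= 2957 * ((1.07)^24 - 1) / 0.07
= 2957 * (5.072367 - 1) / 0.07
= 172028.4154


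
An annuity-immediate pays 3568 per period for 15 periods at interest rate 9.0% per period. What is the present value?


PV = PMT * (1 - (1+i)^(-n)) / i
= 3568 * (1 - (1+0.09)^(-15)) / 0.09
= 3568 * (1 - 0.274538) / 0.09
= 3568 * 8.060688
= 28760.5363


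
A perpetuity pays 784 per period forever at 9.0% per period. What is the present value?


PV = PMT / i
= 784 / 0.09
= 8711.1111


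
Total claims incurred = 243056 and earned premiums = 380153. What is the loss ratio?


Loss ratio = claims / premiums
= 243056 / 380153
= 0.6394


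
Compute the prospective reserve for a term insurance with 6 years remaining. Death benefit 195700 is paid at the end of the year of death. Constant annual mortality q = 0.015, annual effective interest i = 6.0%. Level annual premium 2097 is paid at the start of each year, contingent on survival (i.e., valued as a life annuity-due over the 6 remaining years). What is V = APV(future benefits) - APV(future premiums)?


v = 1/(1+i) = 0.943396
APV(future benefits) per unit = sum_{k=0}^{5} k_p_x * q * v^(k+1) = 0.071231
APV(future benefits) = 195700 * 0.071231 = 13939.8566
Life annuity-due factor ä_{x:6} = sum_{k=0}^{5} k_p_x * v^k = 5.033639
APV(future premiums) = 2097 * 5.033639 = 10555.5415
V = 13939.8566 - 10555.5415
= 3384.3151


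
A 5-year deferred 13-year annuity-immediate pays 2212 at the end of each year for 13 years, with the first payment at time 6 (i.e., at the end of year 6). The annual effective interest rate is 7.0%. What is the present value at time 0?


PV at time 5 of the 13-year annuity-immediate:
a_n = 2212 * (1-(1+0.07)^(-13))/0.07 = 18487.1234
Discount back 5 years to time 0:
PV = 18487.1234 * (1+0.07)^(-5)
= 18487.1234 * 0.712986
= 13181.0635


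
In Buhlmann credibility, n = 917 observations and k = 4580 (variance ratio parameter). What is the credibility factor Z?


Z = n / (n + k)
= 917 / (917 + 4580)
= 917 / 5497
= 0.1668


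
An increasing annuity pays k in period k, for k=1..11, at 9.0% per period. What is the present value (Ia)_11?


(Ia)_n = sum_{k=1}^{n} k * v^k, v = 1/(1+i)
v = 0.917431
Sum computed term by term:
(Ia)_11 = 35.0533


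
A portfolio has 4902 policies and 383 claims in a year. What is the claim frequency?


frequency = claims / policies
= 383 / 4902
= 0.0781


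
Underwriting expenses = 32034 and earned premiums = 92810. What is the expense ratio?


Expense ratio = expenses / premiums
= 32034 / 92810
= 0.3452


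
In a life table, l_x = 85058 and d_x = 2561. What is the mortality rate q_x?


q_x = d_x / l_x
= 2561 / 85058
= 0.0301


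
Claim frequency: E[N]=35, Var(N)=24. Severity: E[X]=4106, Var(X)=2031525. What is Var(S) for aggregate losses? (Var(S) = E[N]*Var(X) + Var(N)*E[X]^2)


Var(S) = E[N]*Var(X) + Var(N)*E[X]^2
= 35*2031525 + 24*4106^2
= 71103375 + 404621664
= 4.7573e+08


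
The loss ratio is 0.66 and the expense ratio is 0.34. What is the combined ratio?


Combined ratio = loss ratio + expense ratio
= 0.66 + 0.34
= 1.0


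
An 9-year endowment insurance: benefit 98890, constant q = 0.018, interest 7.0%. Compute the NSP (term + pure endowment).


Term component = 10884.387
Pure endowment = 9_p_x * v^9 * benefit = 0.849187 * 0.543934 * 98890 = 45677.4413
NSP = 56561.8283


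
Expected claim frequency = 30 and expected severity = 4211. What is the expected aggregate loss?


E[S] = E[N] * E[X]
= 30 * 4211
= 126330


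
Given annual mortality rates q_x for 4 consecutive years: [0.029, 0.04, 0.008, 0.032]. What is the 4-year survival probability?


p_k = 1 - q_k for each year
Survival = product of (1 - q_k)
= 0.971 * 0.96 * 0.992 * 0.968
= 0.8951


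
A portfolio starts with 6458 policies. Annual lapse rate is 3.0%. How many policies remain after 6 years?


remaining = initial * (1 - lapse)^years
= 6458 * (1 - 0.03)^6
= 6458 * 0.832972
= 5379.3332


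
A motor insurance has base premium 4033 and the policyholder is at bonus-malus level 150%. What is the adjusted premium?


adjusted = base * BM_level / 100
= 4033 * 150 / 100
= 4033 * 1.5
= 6049.5


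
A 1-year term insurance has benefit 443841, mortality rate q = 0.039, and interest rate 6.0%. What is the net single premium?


NSP = benefit * q * v
v = 1/(1+i) = 0.943396
NSP = 443841 * 0.039 * 0.943396
= 16329.9991


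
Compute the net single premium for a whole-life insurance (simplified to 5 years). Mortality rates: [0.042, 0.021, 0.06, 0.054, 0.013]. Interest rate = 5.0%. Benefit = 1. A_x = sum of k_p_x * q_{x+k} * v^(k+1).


v = 0.952381
Year 0: k_p_x=1.0, q=0.042, term=0.04
Year 1: k_p_x=0.958, q=0.021, term=0.018248
Year 2: k_p_x=0.937882, q=0.06, term=0.048611
Year 3: k_p_x=0.881609, q=0.054, term=0.039166
Year 4: k_p_x=0.834002, q=0.013, term=0.008495
A_x = 0.1545


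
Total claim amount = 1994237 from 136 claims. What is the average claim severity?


severity = total / number
= 1994237 / 136
= 14663.5074


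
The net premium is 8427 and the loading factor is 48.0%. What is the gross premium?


Gross = net * (1 + loading)
= 8427 * (1 + 0.48)
= 8427 * 1.48
= 12471.96


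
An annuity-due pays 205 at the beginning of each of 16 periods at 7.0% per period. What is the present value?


PV_due = PMT * (1-(1+i)^(-n))/i * (1+i)
PV_immediate = 1936.563
PV_due = 1936.563 * 1.07
= 2072.1224


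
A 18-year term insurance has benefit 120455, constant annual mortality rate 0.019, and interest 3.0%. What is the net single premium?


NSP = benefit * sum_{k=0}^{n-1} k_p_x * q * v^(k+1)
With constant q=0.019, v=0.970874
Sum = 0.226494
NSP = 120455 * 0.226494
= 27282.3354


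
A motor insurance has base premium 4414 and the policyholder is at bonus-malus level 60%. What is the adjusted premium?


adjusted = base * BM_level / 100
= 4414 * 60 / 100
= 4414 * 0.6
= 2648.4


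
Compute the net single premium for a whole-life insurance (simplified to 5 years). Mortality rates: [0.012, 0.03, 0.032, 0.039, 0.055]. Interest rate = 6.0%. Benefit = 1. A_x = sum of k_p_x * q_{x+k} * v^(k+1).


v = 0.943396
Year 0: k_p_x=1.0, q=0.012, term=0.011321
Year 1: k_p_x=0.988, q=0.03, term=0.026379
Year 2: k_p_x=0.95836, q=0.032, term=0.025749
Year 3: k_p_x=0.927692, q=0.039, term=0.028658
Year 4: k_p_x=0.891512, q=0.055, term=0.03664
A_x = 0.1287


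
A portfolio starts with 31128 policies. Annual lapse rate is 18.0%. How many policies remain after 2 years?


remaining = initial * (1 - lapse)^years
= 31128 * (1 - 0.18)^2
= 31128 * 0.6724
= 20930.4672


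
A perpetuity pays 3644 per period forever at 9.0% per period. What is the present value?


PV = PMT / i
= 3644 / 0.09
= 40488.8889


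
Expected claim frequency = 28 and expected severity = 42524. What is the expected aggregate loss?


E[S] = E[N] * E[X]
= 28 * 42524
= 1.1907e+06


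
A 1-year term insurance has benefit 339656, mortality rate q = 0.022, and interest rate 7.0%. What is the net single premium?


NSP = benefit * q * v
v = 1/(1+i) = 0.934579
NSP = 339656 * 0.022 * 0.934579
= 6983.5813


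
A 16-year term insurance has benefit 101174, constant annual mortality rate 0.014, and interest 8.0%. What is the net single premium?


NSP = benefit * sum_{k=0}^{n-1} k_p_x * q * v^(k+1)
With constant q=0.014, v=0.925926
Sum = 0.114242
NSP = 101174 * 0.114242
= 11558.3668


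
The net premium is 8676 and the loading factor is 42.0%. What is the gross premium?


Gross = net * (1 + loading)
= 8676 * (1 + 0.42)
= 8676 * 1.42
= 12319.92


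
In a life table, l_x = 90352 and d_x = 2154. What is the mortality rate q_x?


q_x = d_x / l_x
= 2154 / 90352
= 0.0238


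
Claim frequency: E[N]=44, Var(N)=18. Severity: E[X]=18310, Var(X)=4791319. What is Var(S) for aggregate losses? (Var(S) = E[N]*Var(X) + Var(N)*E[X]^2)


Var(S) = E[N]*Var(X) + Var(N)*E[X]^2
= 44*4791319 + 18*18310^2
= 210818036 + 6034609800
= 6.2454e+09


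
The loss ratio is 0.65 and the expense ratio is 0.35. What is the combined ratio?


Combined ratio = loss ratio + expense ratio
= 0.65 + 0.35
= 1.0
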